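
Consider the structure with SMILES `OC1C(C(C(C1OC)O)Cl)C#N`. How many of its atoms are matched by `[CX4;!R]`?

1

The query [CX4;!R] means: aliphatic carbon with four total connections, not in a ring.
Check the 12 heavy atoms by environment: 5× C (X4, in 5-ring) → no; 3× O (X2, acyclic) → no; 1× C (X2, acyclic) → no; 1× N (X1, acyclic) → no; 1× C (X4, acyclic) → match; 1× Cl (X1, acyclic) → no.
That gives 1 matching atom.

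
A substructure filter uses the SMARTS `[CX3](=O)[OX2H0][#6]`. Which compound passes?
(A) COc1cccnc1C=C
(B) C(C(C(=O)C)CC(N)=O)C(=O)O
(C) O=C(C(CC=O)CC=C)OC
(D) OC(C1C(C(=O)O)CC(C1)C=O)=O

C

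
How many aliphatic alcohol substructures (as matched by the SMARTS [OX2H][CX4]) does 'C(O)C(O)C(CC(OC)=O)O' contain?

[OX2H][CX4] is the SMARTS for an aliphatic alcohol: a hydroxyl oxygen bound to an sp3 (X4) carbon.
The molecule carries 3 separate instances of a hydroxyl group (-OH) meeting every constraint; each maps to a distinct set of atoms, giving 3 matches.

3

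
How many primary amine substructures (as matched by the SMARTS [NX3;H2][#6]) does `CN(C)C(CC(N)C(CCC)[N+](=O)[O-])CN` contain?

2

[NX3;H2][#6] is the SMARTS for a primary amine: a trivalent nitrogen with two H attached to carbon.
The molecule carries 2 separate instances of a primary amino group (-NH2) meeting every constraint; each maps to a distinct set of atoms, giving 2 matches.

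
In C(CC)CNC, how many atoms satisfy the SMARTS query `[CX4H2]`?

The query [CX4H2] means: sp3 carbon (X4) with exactly two hydrogens.
Check the 6 heavy atoms by environment: 3× C (H2, X4) → match; 2× C (H3, X4) → no; 1× N (H1, X3) → no.
That gives 3 matching atoms.

3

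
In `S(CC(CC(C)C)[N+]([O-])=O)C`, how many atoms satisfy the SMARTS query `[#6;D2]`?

2

Check the 11 heavy atoms by environment: 2× C (D2) → match; 2× C (D3) → no; 1× S (D2) → no; 3× C (D1) → no; 1× N (charge +1, D3) → no; 1× O (charge -1, D1) → no; 1× O (D1) → no.
That gives 2 matching atoms.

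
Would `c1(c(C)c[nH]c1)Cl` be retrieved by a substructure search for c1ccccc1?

No

The pattern c1ccccc1 describes six aromatic carbons in a ring — a benzene ring.
The closest candidate here is a methyl group (-CH3), but no six-membered all-carbon aromatic ring is present. No other fragment satisfies the full query, so there is no match.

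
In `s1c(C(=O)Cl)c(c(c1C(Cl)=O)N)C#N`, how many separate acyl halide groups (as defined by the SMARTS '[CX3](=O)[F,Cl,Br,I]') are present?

2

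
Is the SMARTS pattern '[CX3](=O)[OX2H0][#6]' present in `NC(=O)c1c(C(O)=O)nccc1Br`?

No

The pattern [CX3](=O)[OX2H0][#6] describes a carbonyl carbon bonded to an oxygen that is itself bonded to carbon (no H on that O) — an ester.
The closest candidate here is a primary amide (-C(=O)NH2), but the carbonyl is bonded to N, not to an O-C linkage. No other fragment satisfies the full query, so there is no match.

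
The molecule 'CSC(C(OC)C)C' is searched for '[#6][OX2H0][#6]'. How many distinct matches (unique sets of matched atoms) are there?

[#6][OX2H0][#6] is the SMARTS for an ether: an aliphatic oxygen bridging two carbons with no H on the oxygen.
Exactly one fragment in the molecule meets all constraints, giving 1 match.

1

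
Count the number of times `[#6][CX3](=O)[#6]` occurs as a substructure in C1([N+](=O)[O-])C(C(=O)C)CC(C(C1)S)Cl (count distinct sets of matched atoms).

1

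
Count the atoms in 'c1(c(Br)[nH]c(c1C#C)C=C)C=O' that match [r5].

5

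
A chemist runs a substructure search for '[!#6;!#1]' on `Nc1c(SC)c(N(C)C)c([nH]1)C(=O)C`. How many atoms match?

Check the 14 heavy atoms by environment: 1× n (aromatic) → match; 4× c (aromatic) → no; 5× C → no; 1× O → match; 1× S → match; 2× N → match.
Summing the matching environments: 1 + 1 + 1 + 2 = 5 matching atoms.

5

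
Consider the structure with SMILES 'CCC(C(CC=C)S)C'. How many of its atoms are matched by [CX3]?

2

The query [CX3] means: C with X3: aliphatic carbon with exactly 3 total connections.
Check the 9 heavy atoms by environment: 6× C (X4) → no; 2× C (X3) → match; 1× S (X2) → no.
That gives 2 matching atoms.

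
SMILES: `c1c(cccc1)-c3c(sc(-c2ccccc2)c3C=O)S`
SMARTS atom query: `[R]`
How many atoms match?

17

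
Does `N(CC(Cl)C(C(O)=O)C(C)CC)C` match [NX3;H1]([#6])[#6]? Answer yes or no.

Yes

The pattern [NX3;H1]([#6])[#6] describes a trivalent nitrogen with one H, bonded to two carbons — a secondary amine.
The molecule carries an N-methylamino group (-NHCH3), whose atoms satisfy every constraint of the query, so the pattern matches.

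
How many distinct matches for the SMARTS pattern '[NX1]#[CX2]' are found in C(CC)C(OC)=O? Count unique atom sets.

[NX1]#[CX2] is the SMARTS for a nitrile: a nitrogen triple-bonded to a two-connected carbon.
No fragment in the molecule satisfies every constraint, giving 0 matches.

0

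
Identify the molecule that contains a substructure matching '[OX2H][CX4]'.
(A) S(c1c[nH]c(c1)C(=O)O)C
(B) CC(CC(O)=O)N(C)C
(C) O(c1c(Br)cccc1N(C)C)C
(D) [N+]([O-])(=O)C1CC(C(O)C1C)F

D

[OX2H][CX4] describes a hydroxyl oxygen bound to an sp3 (X4) carbon (an aliphatic alcohol).
(A) has a carboxylic acid group (-C(=O)OH) but the -OH is on a CX3 carbonyl carbon, not a CX4 carbon.
(B) has a carboxylic acid group (-C(=O)OH) but the -OH is on a CX3 carbonyl carbon, not a CX4 carbon.
(C) has a methoxy ether (-OCH3) but the oxygen has H0 (ether), not H1.
(D) contains a hydroxyl group (-OH), which satisfies every atom and bond constraint.
So the answer is (D).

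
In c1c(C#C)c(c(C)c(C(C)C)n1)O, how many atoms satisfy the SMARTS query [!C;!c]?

2

The query [!C;!c] means: neither aliphatic nor aromatic carbon — same as [!#6].
Check the 13 heavy atoms by environment: 1× n (aromatic) → match; 5× c (aromatic) → no; 1× O → match; 6× C → no.
Summing the matching environments: 1 + 1 = 2 matching atoms.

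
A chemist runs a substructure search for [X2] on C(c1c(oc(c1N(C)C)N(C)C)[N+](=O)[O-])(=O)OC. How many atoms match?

2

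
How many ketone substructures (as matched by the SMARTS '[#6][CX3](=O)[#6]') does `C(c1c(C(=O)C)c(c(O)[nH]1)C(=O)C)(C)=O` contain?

3

[#6][CX3](=O)[#6] is the SMARTS for a ketone: a carbonyl carbon (no H) flanked by two carbons.
The molecule carries 3 separate instances of an acetyl/ketone group (-C(=O)CH3) meeting every constraint; each maps to a distinct set of atoms, giving 3 matches.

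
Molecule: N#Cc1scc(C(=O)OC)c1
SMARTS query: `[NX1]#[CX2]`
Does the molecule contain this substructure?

Yes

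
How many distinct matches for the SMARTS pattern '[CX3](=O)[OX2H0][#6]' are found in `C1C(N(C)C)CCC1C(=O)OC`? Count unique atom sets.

1

[CX3](=O)[OX2H0][#6] is the SMARTS for an ester: a carbonyl carbon bonded to an oxygen that is itself bonded to carbon (no H on that O).
Exactly one fragment in the molecule meets all constraints, giving 1 match.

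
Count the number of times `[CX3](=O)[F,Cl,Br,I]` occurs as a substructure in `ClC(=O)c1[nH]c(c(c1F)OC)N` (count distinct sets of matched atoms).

[CX3](=O)[F,Cl,Br,I] is the SMARTS for an acyl halide: a carbonyl carbon bonded to a halogen.
Exactly one fragment in the molecule meets all constraints, giving 1 match.

1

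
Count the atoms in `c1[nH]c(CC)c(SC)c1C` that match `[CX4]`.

Check the 10 heavy atoms by environment: 1× n (aromatic, X3) → no; 4× c (aromatic, X3) → no; 4× C (X4) → match; 1× S (X2) → no.
That gives 4 matching atoms.

4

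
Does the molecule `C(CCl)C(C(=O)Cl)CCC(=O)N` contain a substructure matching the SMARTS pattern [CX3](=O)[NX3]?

Yes

The pattern [CX3](=O)[NX3] describes a carbonyl carbon bonded to a trivalent nitrogen — an amide.
The molecule carries a primary amide (-C(=O)NH2), whose atoms satisfy every constraint of the query, so the pattern matches.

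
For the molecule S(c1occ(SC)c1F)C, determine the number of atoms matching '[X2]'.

3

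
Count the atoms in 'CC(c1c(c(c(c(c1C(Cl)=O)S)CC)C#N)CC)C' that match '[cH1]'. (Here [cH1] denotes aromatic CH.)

The query [cH1] means: aromatic carbon bearing exactly one hydrogen.
Check the 19 heavy atoms by environment: 6× c (aromatic, H0) → no; 2× C (H0) → no; 1× N (H0) → no; 1× C (H1) → no; 4× C (H3) → no; 2× C (H2) → no; 1× O (H0) → no; 1× Cl (H0) → no; 1× S (H1) → no.
No environment satisfies the query, so 0 matching atoms.

0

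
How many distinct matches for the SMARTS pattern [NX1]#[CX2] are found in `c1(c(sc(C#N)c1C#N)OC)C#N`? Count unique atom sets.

3

[NX1]#[CX2] is the SMARTS for a nitrile: a nitrogen triple-bonded to a two-connected carbon.
The molecule carries 3 separate instances of a nitrile (-C#N) meeting every constraint; each maps to a distinct set of atoms, giving 3 matches.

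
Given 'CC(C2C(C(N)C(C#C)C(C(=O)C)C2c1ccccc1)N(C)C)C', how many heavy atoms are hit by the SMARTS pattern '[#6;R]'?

The query [#6;R] means: carbon that is part of a ring.
Check the 24 heavy atoms by environment: 6× C (in 6-ring) → match; 6× c (aromatic, in 6-ring) → match; 2× N (acyclic) → no; 9× C (acyclic) → no; 1× O (acyclic) → no.
Summing the matching environments: 6 + 6 = 12 matching atoms.

12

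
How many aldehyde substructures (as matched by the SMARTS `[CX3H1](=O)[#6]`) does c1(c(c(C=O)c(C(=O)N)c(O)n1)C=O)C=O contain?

[CX3H1](=O)[#6] is the SMARTS for an aldehyde: an sp2 carbon with one H, double-bonded to O and single-bonded to carbon.
The molecule carries 3 separate instances of an aldehyde (-CHO) meeting every constraint; each maps to a distinct set of atoms, giving 3 matches.

3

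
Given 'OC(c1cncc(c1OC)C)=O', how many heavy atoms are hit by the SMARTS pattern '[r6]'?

The query [r6] means: r6 matches atoms in a six-membered ring.
Check the 12 heavy atoms by environment: 1× n (aromatic, in 6-ring) → match; 5× c (aromatic, in 6-ring) → match; 3× C (acyclic) → no; 3× O (acyclic) → no.
Summing the matching environments: 1 + 5 = 6 matching atoms.

6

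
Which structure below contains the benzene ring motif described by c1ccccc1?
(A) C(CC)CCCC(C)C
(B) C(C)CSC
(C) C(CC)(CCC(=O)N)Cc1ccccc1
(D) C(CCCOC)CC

c1ccccc1 describes six aromatic carbons in a ring (a benzene ring).
(A) has a methyl group (-CH3) but no six-membered all-carbon aromatic ring is present.
(B) has a methyl group (-CH3) but no six-membered all-carbon aromatic ring is present.
(C) contains a phenyl ring, which satisfies every atom and bond constraint.
(D) has a methyl group (-CH3) but no six-membered all-carbon aromatic ring is present.
So the answer is (C).

C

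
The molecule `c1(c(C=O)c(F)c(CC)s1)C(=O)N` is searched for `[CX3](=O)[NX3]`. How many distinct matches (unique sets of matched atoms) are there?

1

[CX3](=O)[NX3] is the SMARTS for an amide: a carbonyl carbon bonded to a trivalent nitrogen.
Exactly one fragment in the molecule meets all constraints, giving 1 match.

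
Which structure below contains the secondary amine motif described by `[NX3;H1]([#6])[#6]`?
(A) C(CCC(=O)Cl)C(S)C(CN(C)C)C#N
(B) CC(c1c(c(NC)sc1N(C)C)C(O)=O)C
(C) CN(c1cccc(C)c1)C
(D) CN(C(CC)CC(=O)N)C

[NX3;H1]([#6])[#6] describes a trivalent nitrogen with one H, bonded to two carbons (a secondary amine).
(A) has a dimethylamino group (-N(CH3)2) but the nitrogen has H0, not H1.
(B) contains an N-methylamino group (-NHCH3), which satisfies every atom and bond constraint.
(C) has a dimethylamino group (-N(CH3)2) but the nitrogen has H0, not H1.
(D) has a dimethylamino group (-N(CH3)2) but the nitrogen has H0, not H1.
So the answer is (B).

B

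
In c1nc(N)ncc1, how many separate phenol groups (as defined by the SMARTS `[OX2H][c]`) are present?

0

[OX2H][c] is the SMARTS for a phenol: a hydroxyl oxygen attached to an aromatic carbon.
No fragment in the molecule satisfies every constraint, giving 0 matches.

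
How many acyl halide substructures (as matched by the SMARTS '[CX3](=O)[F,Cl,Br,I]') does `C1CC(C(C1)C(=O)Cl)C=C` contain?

1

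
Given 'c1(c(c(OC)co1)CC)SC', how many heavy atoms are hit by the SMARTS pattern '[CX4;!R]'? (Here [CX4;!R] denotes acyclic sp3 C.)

4

The query [CX4;!R] means: aliphatic carbon with four total connections, not in a ring.
Check the 11 heavy atoms by environment: 1× o (aromatic, X2, in 5-ring) → no; 4× c (aromatic, X3, in 5-ring) → no; 1× S (X2, acyclic) → no; 4× C (X4, acyclic) → match; 1× O (X2, acyclic) → no.
That gives 4 matching atoms.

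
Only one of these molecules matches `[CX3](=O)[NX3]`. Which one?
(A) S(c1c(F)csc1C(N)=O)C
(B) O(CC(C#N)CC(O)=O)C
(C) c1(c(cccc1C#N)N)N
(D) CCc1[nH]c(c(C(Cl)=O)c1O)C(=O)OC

[CX3](=O)[NX3] describes a carbonyl carbon bonded to a trivalent nitrogen (an amide).
(A) contains a primary amide (-C(=O)NH2), which satisfies every atom and bond constraint.
(B) has a nitrile (-C#N) but the nitrile N is NX1 (triple-bonded), not NX3.
(C) has a primary amino group (-NH2) but the -NH2 is not attached to a carbonyl carbon.
(D) has a methyl-ester group (-C(=O)OCH3) but the carbonyl is bonded to O, not to an NX3 nitrogen.
So the answer is (A).

A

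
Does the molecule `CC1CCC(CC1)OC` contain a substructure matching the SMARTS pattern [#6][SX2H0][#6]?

No

The pattern [#6][SX2H0][#6] describes an aliphatic sulfur bridging two carbons with no H on the sulfur — a thioether.
The closest candidate here is a methoxy ether (-OCH3), but the bridging atom is O, not S. No other fragment satisfies the full query, so there is no match.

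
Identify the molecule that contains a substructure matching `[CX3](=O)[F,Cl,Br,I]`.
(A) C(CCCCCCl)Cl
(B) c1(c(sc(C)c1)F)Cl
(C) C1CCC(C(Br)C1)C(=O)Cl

[CX3](=O)[F,Cl,Br,I] describes a carbonyl carbon bonded to a halogen (an acyl halide).
(A) has a chloro substituent but the Cl is not on a carbonyl carbon.
(B) has a chloro substituent but the Cl is not on a carbonyl carbon.
(C) contains an acyl chloride (-C(=O)Cl), which satisfies every atom and bond constraint.
So the answer is (C).

C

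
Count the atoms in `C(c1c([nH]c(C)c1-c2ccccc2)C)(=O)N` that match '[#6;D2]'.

5

Check the 16 heavy atoms by environment: 1× n (aromatic, D2) → no; 5× c (aromatic, D3) → no; 2× C (D1) → no; 5× c (aromatic, D2) → match; 1× C (D3) → no; 1× O (D1) → no; 1× N (D1) → no.
That gives 5 matching atoms.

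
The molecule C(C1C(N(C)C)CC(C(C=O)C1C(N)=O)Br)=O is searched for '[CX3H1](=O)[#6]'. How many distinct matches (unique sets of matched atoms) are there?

[CX3H1](=O)[#6] is the SMARTS for an aldehyde: an sp2 carbon with one H, double-bonded to O and single-bonded to carbon.
The molecule carries 2 separate instances of an aldehyde (-CHO) meeting every constraint; each maps to a distinct set of atoms, giving 2 matches.

2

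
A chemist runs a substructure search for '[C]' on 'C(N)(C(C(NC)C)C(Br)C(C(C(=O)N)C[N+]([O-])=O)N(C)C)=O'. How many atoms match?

12

The query [C] means: uppercase C matches aliphatic (non-aromatic) carbon only.
Check the 22 heavy atoms by environment: 12× C → match; 4× N → no; 3× O → no; 1× Br → no; 1× N (charge +1) → no; 1× O (charge -1) → no.
That gives 12 matching atoms.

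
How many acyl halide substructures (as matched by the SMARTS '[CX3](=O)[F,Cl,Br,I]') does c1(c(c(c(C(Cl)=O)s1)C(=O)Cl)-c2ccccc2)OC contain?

[CX3](=O)[F,Cl,Br,I] is the SMARTS for an acyl halide: a carbonyl carbon bonded to a halogen.
The molecule carries 2 separate instances of an acyl chloride (-C(=O)Cl) meeting every constraint; each maps to a distinct set of atoms, giving 2 matches.

2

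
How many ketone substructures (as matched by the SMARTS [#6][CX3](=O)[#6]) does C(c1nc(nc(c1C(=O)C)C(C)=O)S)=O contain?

2

[#6][CX3](=O)[#6] is the SMARTS for a ketone: a carbonyl carbon (no H) flanked by two carbons.
The molecule carries 2 separate instances of an acetyl/ketone group (-C(=O)CH3) meeting every constraint; each maps to a distinct set of atoms, giving 2 matches.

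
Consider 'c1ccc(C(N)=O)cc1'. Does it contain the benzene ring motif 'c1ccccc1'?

Yes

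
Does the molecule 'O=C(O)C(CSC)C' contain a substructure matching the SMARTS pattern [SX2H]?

No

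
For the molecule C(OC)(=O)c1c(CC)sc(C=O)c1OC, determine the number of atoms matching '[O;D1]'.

2

The query [O;D1] means: aliphatic oxygen bonded to exactly one heavy atom.
Check the 15 heavy atoms by environment: 1× s (aromatic, D2) → no; 4× c (aromatic, D3) → no; 2× C (D2) → no; 3× C (D1) → no; 2× O (D2) → no; 1× C (D3) → no; 2× O (D1) → match.
That gives 2 matching atoms.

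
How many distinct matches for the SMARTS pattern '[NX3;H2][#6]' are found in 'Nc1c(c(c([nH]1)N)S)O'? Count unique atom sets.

2

[NX3;H2][#6] is the SMARTS for a primary amine: a trivalent nitrogen with two H attached to carbon.
The molecule carries 2 separate instances of a primary amino group (-NH2) meeting every constraint; each maps to a distinct set of atoms, giving 2 matches.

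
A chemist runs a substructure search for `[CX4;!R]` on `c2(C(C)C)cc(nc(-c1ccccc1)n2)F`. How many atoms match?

3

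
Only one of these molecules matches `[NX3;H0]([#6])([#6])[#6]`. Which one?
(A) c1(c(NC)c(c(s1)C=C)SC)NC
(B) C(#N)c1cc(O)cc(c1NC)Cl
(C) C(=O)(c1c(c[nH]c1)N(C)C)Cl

[NX3;H0]([#6])([#6])[#6] describes a trivalent nitrogen with no H, bonded to three carbons (a tertiary amine).
(A) has an N-methylamino group (-NHCH3) but the nitrogen still has one H (H1), not H0.
(B) has an N-methylamino group (-NHCH3) but the nitrogen still has one H (H1), not H0.
(C) contains a dimethylamino group (-N(CH3)2), which satisfies every atom and bond constraint.
So the answer is (C).

C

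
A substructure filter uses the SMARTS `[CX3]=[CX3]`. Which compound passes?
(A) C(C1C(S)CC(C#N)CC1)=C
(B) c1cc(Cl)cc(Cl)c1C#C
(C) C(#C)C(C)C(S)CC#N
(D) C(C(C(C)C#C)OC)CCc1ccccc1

A

[CX3]=[CX3] describes a non-aromatic C=C double bond between two sp2 carbons (an alkene).
(A) contains a vinyl group (-CH=CH2), which satisfies every atom and bond constraint.
(B) has an ethynyl group (-C#CH) but the C-C bond is a triple bond, not a double bond.
(C) has an ethynyl group (-C#CH) but the C-C bond is a triple bond, not a double bond.
(D) has an ethynyl group (-C#CH) but the C-C bond is a triple bond, not a double bond.
So the answer is (A).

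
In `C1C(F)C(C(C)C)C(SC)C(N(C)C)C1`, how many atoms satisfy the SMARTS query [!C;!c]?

The query [!C;!c] means: neither aliphatic nor aromatic carbon — same as [!#6].
Check the 15 heavy atoms by environment: 12× C → no; 1× N → match; 1× F → match; 1× S → match.
Summing the matching environments: 1 + 1 + 1 = 3 matching atoms.

3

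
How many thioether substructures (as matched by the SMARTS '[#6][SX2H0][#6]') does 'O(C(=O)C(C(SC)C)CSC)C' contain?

2

[#6][SX2H0][#6] is the SMARTS for a thioether: an aliphatic sulfur bridging two carbons with no H on the sulfur.
The molecule carries 2 separate instances of a methylthio ether (-SCH3) meeting every constraint; each maps to a distinct set of atoms, giving 2 matches.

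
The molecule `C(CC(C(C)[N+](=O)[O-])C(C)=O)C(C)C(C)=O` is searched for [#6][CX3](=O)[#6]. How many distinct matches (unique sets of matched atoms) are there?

[#6][CX3](=O)[#6] is the SMARTS for a ketone: a carbonyl carbon (no H) flanked by two carbons.
The molecule carries 2 separate instances of an acetyl/ketone group (-C(=O)CH3) meeting every constraint; each maps to a distinct set of atoms, giving 2 matches.

2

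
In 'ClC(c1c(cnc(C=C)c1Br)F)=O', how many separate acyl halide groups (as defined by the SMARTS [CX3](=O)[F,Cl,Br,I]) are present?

1

[CX3](=O)[F,Cl,Br,I] is the SMARTS for an acyl halide: a carbonyl carbon bonded to a halogen.
Exactly one fragment in the molecule meets all constraints, giving 1 match.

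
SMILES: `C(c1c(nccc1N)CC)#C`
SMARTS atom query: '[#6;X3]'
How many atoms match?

5

The query [#6;X3] means: any carbon (aromatic or not) with three total connections.
Check the 11 heavy atoms by environment: 1× n (aromatic, X2) → no; 5× c (aromatic, X3) → match; 1× N (X3) → no; 2× C (X2) → no; 2× C (X4) → no.
That gives 5 matching atoms.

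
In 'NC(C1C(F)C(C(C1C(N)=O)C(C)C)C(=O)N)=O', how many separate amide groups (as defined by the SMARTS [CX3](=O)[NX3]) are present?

3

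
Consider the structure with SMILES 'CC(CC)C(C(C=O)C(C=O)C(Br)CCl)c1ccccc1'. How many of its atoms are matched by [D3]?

6

Check the 21 heavy atoms by environment: 2× C (D1) → no; 5× C (D3) → match; 4× C (D2) → no; 1× Br (D1) → no; 2× O (D1) → no; 1× c (aromatic, D3) → match; 5× c (aromatic, D2) → no; 1× Cl (D1) → no.
Summing the matching environments: 5 + 1 = 6 matching atoms.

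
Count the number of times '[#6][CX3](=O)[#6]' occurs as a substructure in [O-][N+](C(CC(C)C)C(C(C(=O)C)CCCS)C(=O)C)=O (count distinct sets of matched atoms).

2

[#6][CX3](=O)[#6] is the SMARTS for a ketone: a carbonyl carbon (no H) flanked by two carbons.
The molecule carries 2 separate instances of an acetyl/ketone group (-C(=O)CH3) meeting every constraint; each maps to a distinct set of atoms, giving 2 matches.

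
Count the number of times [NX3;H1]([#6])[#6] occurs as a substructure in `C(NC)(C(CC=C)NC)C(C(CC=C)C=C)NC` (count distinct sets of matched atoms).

[NX3;H1]([#6])[#6] is the SMARTS for a secondary amine: a trivalent nitrogen with one H, bonded to two carbons.
The molecule carries 3 separate instances of an N-methylamino group (-NHCH3) meeting every constraint; each maps to a distinct set of atoms, giving 3 matches.

3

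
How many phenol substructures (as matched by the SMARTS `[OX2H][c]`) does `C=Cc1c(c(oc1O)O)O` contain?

[OX2H][c] is the SMARTS for a phenol: a hydroxyl oxygen attached to an aromatic carbon.
The molecule carries 3 separate instances of a hydroxyl group (-OH) meeting every constraint; each maps to a distinct set of atoms, giving 3 matches.

3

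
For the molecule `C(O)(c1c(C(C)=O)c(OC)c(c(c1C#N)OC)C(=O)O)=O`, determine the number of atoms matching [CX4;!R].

3

The query [CX4;!R] means: aliphatic carbon with four total connections, not in a ring.
Check the 21 heavy atoms by environment: 6× c (aromatic, X3, in 6-ring) → no; 4× O (X2, acyclic) → no; 3× C (X4, acyclic) → match; 3× C (X3, acyclic) → no; 3× O (X1, acyclic) → no; 1× C (X2, acyclic) → no; 1× N (X1, acyclic) → no.
That gives 3 matching atoms.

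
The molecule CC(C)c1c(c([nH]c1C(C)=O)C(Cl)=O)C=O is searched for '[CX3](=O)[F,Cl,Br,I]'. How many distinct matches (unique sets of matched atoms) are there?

1

[CX3](=O)[F,Cl,Br,I] is the SMARTS for an acyl halide: a carbonyl carbon bonded to a halogen.
Exactly one fragment in the molecule meets all constraints, giving 1 match.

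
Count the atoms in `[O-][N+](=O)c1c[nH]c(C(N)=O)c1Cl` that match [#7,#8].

The query [#7,#8] means: nitrogen or oxygen (comma = OR).
Check the 12 heavy atoms by environment: 1× n (aromatic) → match; 4× c (aromatic) → no; 1× N (charge +1) → match; 1× O (charge -1) → match; 2× O → match; 1× Cl → no; 1× C → no; 1× N → match.
Summing the matching environments: 1 + 1 + 1 + 2 + 1 = 6 matching atoms.

6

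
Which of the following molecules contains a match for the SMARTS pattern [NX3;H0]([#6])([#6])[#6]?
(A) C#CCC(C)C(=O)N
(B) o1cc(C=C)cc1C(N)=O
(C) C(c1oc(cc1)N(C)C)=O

C

[NX3;H0]([#6])([#6])[#6] describes a trivalent nitrogen with no H, bonded to three carbons (a tertiary amine).
(A) has a primary amide (-C(=O)NH2) but the amide nitrogen has H2 and only one carbon neighbour.
(B) has a primary amide (-C(=O)NH2) but the amide nitrogen has H2 and only one carbon neighbour.
(C) contains a dimethylamino group (-N(CH3)2), which satisfies every atom and bond constraint.
So the answer is (C).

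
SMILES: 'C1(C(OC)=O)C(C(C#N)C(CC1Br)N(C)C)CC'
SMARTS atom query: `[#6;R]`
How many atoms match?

6

Check the 18 heavy atoms by environment: 6× C (in 6-ring) → match; 7× C (acyclic) → no; 2× O (acyclic) → no; 2× N (acyclic) → no; 1× Br (acyclic) → no.
That gives 6 matching atoms.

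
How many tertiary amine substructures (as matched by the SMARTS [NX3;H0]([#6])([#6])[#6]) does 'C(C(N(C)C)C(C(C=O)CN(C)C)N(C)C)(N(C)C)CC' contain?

4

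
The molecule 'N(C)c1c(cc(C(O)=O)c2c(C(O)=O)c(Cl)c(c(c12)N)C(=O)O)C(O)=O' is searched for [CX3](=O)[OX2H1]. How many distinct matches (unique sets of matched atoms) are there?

[CX3](=O)[OX2H1] is the SMARTS for a carboxylic acid: an sp2 carbon double-bonded to O and single-bonded to an -OH oxygen.
The molecule carries 4 separate instances of a carboxylic acid group (-C(=O)OH) meeting every constraint; each maps to a distinct set of atoms, giving 4 matches.

4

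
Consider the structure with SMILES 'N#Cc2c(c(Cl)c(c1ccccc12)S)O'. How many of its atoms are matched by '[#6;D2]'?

The query [#6;D2] means: any carbon bonded to exactly two heavy atoms.
Check the 15 heavy atoms by environment: 6× c (aromatic, D3) → no; 4× c (aromatic, D2) → match; 1× S (D1) → no; 1× O (D1) → no; 1× Cl (D1) → no; 1× C (D2) → match; 1× N (D1) → no.
Summing the matching environments: 4 + 1 = 5 matching atoms.

5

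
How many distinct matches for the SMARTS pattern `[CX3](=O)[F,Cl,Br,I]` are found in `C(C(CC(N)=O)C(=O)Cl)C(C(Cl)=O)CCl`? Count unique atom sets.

2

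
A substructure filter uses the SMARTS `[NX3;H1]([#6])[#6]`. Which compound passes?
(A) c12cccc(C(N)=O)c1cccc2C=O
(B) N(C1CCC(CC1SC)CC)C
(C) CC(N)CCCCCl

[NX3;H1]([#6])[#6] describes a trivalent nitrogen with one H, bonded to two carbons (a secondary amine).
(A) has a primary amide (-C(=O)NH2) but the -C(=O)NH2 nitrogen has H2, not H1.
(B) contains an N-methylamino group (-NHCH3), which satisfies every atom and bond constraint.
(C) has a primary amino group (-NH2) but the nitrogen has H2 and only one carbon neighbour.
So the answer is (B).

B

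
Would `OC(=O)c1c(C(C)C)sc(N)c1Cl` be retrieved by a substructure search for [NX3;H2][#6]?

Yes

The pattern [NX3;H2][#6] describes a trivalent nitrogen with two H attached to carbon — a primary amine.
The molecule carries a primary amino group (-NH2), whose atoms satisfy every constraint of the query, so the pattern matches.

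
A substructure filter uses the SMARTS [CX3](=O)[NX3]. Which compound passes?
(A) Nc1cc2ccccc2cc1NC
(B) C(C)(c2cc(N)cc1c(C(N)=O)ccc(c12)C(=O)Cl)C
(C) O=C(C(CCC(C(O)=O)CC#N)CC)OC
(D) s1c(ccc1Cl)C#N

B

[CX3](=O)[NX3] describes a carbonyl carbon bonded to a trivalent nitrogen (an amide).
(A) has a primary amino group (-NH2) but the -NH2 is not attached to a carbonyl carbon.
(B) contains a primary amide (-C(=O)NH2), which satisfies every atom and bond constraint.
(C) has a methyl-ester group (-C(=O)OCH3) but the carbonyl is bonded to O, not to an NX3 nitrogen.
(D) has a nitrile (-C#N) but the nitrile N is NX1 (triple-bonded), not NX3.
So the answer is (B).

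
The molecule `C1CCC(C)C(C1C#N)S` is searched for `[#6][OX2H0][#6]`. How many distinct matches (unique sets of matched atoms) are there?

[#6][OX2H0][#6] is the SMARTS for an ether: an aliphatic oxygen bridging two carbons with no H on the oxygen.
No fragment in the molecule satisfies every constraint, giving 0 matches.

0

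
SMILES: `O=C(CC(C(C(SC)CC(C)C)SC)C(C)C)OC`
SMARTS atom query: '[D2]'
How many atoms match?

5

The query [D2] means: atom with exactly two heavy-atom neighbours.
Check the 19 heavy atoms by environment: 2× C (D2) → match; 6× C (D3) → no; 2× S (D2) → match; 7× C (D1) → no; 1× O (D1) → no; 1× O (D2) → match.
Summing the matching environments: 2 + 2 + 1 = 5 matching atoms.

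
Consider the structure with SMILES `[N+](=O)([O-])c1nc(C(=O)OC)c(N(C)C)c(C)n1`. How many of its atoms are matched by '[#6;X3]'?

5

The query [#6;X3] means: any carbon (aromatic or not) with three total connections.
Check the 17 heavy atoms by environment: 2× n (aromatic, X2) → no; 4× c (aromatic, X3) → match; 1× N (X3) → no; 4× C (X4) → no; 1× N (charge +1, X3) → no; 1× O (charge -1, X1) → no; 2× O (X1) → no; 1× C (X3) → match; 1× O (X2) → no.
Summing the matching environments: 4 + 1 = 5 matching atoms.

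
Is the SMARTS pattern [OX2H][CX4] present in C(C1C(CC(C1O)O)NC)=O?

Yes

The pattern [OX2H][CX4] describes a hydroxyl oxygen bound to an sp3 (X4) carbon — an aliphatic alcohol.
The molecule carries a hydroxyl group (-OH), whose atoms satisfy every constraint of the query, so the pattern matches.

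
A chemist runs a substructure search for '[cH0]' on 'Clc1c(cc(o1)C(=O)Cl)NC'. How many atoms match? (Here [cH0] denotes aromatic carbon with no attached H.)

Check the 11 heavy atoms by environment: 1× o (aromatic, H0) → no; 3× c (aromatic, H0) → match; 1× c (aromatic, H1) → no; 1× N (H1) → no; 1× C (H3) → no; 1× C (H0) → no; 1× O (H0) → no; 2× Cl (H0) → no.
That gives 3 matching atoms.

3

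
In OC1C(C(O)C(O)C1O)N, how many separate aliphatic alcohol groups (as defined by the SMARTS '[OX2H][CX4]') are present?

4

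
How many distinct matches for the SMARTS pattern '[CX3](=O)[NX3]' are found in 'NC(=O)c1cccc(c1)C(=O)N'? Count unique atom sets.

[CX3](=O)[NX3] is the SMARTS for an amide: a carbonyl carbon bonded to a trivalent nitrogen.
The molecule carries 2 separate instances of a primary amide (-C(=O)NH2) meeting every constraint; each maps to a distinct set of atoms, giving 2 matches.

2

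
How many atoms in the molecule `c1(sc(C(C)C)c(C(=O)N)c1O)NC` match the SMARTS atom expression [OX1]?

1

The query [OX1] means: aliphatic oxygen with one total connection — typically a carbonyl =O or an oxide.
Check the 14 heavy atoms by environment: 1× s (aromatic, X2) → no; 4× c (aromatic, X3) → no; 1× O (X2) → no; 4× C (X4) → no; 1× C (X3) → no; 1× O (X1) → match; 2× N (X3) → no.
That gives 1 matching atom.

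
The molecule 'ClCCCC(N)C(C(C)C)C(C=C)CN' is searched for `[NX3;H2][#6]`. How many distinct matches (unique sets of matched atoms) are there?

2

[NX3;H2][#6] is the SMARTS for a primary amine: a trivalent nitrogen with two H attached to carbon.
The molecule carries 2 separate instances of a primary amino group (-NH2) meeting every constraint; each maps to a distinct set of atoms, giving 2 matches.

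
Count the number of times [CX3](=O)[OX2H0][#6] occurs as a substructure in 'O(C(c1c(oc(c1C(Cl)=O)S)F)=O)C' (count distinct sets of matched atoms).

1

[CX3](=O)[OX2H0][#6] is the SMARTS for an ester: a carbonyl carbon bonded to an oxygen that is itself bonded to carbon (no H on that O).
Exactly one fragment in the molecule meets all constraints, giving 1 match.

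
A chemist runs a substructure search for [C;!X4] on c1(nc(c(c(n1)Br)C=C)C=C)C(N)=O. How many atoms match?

5

The query [C;!X4] means: aliphatic carbon that does not have four total connections.
Check the 14 heavy atoms by environment: 2× n (aromatic, X2) → no; 4× c (aromatic, X3) → no; 1× Br (X1) → no; 5× C (X3) → match; 1× O (X1) → no; 1× N (X3) → no.
That gives 5 matching atoms.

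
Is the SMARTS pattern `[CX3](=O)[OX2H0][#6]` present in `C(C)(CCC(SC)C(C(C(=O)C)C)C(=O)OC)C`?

The pattern [CX3](=O)[OX2H0][#6] describes a carbonyl carbon bonded to an oxygen that is itself bonded to carbon (no H on that O) — an ester.
The molecule carries a methyl-ester group (-C(=O)OCH3), whose atoms satisfy every constraint of the query, so the pattern matches.

Yes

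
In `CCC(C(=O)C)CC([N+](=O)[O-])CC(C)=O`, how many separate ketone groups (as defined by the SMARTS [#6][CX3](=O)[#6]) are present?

[#6][CX3](=O)[#6] is the SMARTS for a ketone: a carbonyl carbon (no H) flanked by two carbons.
The molecule carries 2 separate instances of an acetyl/ketone group (-C(=O)CH3) meeting every constraint; each maps to a distinct set of atoms, giving 2 matches.

2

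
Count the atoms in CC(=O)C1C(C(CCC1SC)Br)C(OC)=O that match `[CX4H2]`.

2

The query [CX4H2] means: sp3 carbon (X4) with exactly two hydrogens.
Check the 16 heavy atoms by environment: 4× C (H1, X4) → no; 2× C (H2, X4) → match; 1× S (H0, X2) → no; 3× C (H3, X4) → no; 2× C (H0, X3) → no; 2× O (H0, X1) → no; 1× Br (H0, X1) → no; 1× O (H0, X2) → no.
That gives 2 matching atoms.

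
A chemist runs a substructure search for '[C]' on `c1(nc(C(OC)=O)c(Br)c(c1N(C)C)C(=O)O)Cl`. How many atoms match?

Check the 18 heavy atoms by environment: 1× n (aromatic) → no; 5× c (aromatic) → no; 1× Br → no; 5× C → match; 4× O → no; 1× Cl → no; 1× N → no.
That gives 5 matching atoms.

5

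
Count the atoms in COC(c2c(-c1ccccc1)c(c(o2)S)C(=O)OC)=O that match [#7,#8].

5

Check the 20 heavy atoms by environment: 1× o (aromatic) → match; 10× c (aromatic) → no; 1× S → no; 4× C → no; 4× O → match.
Summing the matching environments: 1 + 4 = 5 matching atoms.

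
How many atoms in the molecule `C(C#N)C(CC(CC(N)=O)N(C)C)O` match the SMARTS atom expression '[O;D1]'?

2

The query [O;D1] means: aliphatic oxygen bonded to exactly one heavy atom.
Check the 14 heavy atoms by environment: 4× C (D2) → no; 3× C (D3) → no; 1× N (D3) → no; 2× C (D1) → no; 2× O (D1) → match; 2× N (D1) → no.
That gives 2 matching atoms.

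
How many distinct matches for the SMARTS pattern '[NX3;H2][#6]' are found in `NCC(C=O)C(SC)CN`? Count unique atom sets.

2

[NX3;H2][#6] is the SMARTS for a primary amine: a trivalent nitrogen with two H attached to carbon.
The molecule carries 2 separate instances of a primary amino group (-NH2) meeting every constraint; each maps to a distinct set of atoms, giving 2 matches.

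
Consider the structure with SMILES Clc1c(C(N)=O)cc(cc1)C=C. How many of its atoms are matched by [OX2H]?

0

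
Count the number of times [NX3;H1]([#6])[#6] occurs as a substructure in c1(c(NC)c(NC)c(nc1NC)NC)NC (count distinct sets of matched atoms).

[NX3;H1]([#6])[#6] is the SMARTS for a secondary amine: a trivalent nitrogen with one H, bonded to two carbons.
The molecule carries 5 separate instances of an N-methylamino group (-NHCH3) meeting every constraint; each maps to a distinct set of atoms, giving 5 matches.

5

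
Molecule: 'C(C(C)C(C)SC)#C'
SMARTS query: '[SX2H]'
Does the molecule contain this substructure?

No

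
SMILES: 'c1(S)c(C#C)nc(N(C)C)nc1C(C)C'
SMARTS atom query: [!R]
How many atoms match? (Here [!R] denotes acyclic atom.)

Check the 15 heavy atoms by environment: 2× n (aromatic, in 6-ring) → no; 4× c (aromatic, in 6-ring) → no; 7× C (acyclic) → match; 1× S (acyclic) → match; 1× N (acyclic) → match.
Summing the matching environments: 7 + 1 + 1 = 9 matching atoms.

9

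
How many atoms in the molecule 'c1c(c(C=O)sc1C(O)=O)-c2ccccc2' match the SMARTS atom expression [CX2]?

0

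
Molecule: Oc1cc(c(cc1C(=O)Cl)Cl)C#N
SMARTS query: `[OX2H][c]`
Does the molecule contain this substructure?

The pattern [OX2H][c] describes a hydroxyl oxygen attached to an aromatic carbon — a phenol.
The molecule carries a hydroxyl group (-OH), whose atoms satisfy every constraint of the query, so the pattern matches.

Yes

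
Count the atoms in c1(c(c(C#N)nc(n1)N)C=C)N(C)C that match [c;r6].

4

The query [c;r6] means: aromatic carbon that belongs to a six-membered ring.
Check the 14 heavy atoms by environment: 2× n (aromatic, in 6-ring) → no; 4× c (aromatic, in 6-ring) → match; 5× C (acyclic) → no; 3× N (acyclic) → no.
That gives 4 matching atoms.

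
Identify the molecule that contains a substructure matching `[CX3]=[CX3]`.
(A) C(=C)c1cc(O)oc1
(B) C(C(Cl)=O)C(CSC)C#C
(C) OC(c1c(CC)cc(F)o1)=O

A

[CX3]=[CX3] describes a non-aromatic C=C double bond between two sp2 carbons (an alkene).
(A) contains a vinyl group (-CH=CH2), which satisfies every atom and bond constraint.
(B) has an ethynyl group (-C#CH) but the C-C bond is a triple bond, not a double bond.
(C) has an ethyl group (-CH2CH3) but its C-C bond is a single bond between CX4 carbons, not CX3=CX3.
So the answer is (A).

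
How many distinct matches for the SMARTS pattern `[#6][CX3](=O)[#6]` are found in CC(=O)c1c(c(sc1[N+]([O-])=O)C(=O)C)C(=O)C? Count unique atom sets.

3

[#6][CX3](=O)[#6] is the SMARTS for a ketone: a carbonyl carbon (no H) flanked by two carbons.
The molecule carries 3 separate instances of an acetyl/ketone group (-C(=O)CH3) meeting every constraint; each maps to a distinct set of atoms, giving 3 matches.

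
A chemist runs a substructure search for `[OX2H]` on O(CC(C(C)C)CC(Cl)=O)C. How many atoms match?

0

Check the 11 heavy atoms by environment: 2× C (H2, X4) → no; 2× C (H1, X4) → no; 1× C (H0, X3) → no; 1× O (H0, X1) → no; 1× Cl (H0, X1) → no; 1× O (H0, X2) → no; 3× C (H3, X4) → no.
No environment satisfies the query, so 0 matching atoms.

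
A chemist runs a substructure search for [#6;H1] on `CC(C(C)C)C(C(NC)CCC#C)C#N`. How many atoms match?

5

The query [#6;H1] means: any carbon bearing exactly one hydrogen.
Check the 15 heavy atoms by environment: 4× C (H3) → no; 5× C (H1) → match; 2× C (H2) → no; 2× C (H0) → no; 1× N (H0) → no; 1× N (H1) → no.
That gives 5 matching atoms.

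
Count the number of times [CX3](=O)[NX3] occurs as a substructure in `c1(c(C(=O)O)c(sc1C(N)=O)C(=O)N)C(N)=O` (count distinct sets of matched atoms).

3

[CX3](=O)[NX3] is the SMARTS for an amide: a carbonyl carbon bonded to a trivalent nitrogen.
The molecule carries 3 separate instances of a primary amide (-C(=O)NH2) meeting every constraint; each maps to a distinct set of atoms, giving 3 matches.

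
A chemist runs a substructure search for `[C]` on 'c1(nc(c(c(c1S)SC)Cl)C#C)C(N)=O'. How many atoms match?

4

The query [C] means: uppercase C matches aliphatic (non-aromatic) carbon only.
Check the 15 heavy atoms by environment: 1× n (aromatic) → no; 5× c (aromatic) → no; 2× S → no; 4× C → match; 1× Cl → no; 1× O → no; 1× N → no.
That gives 4 matching atoms.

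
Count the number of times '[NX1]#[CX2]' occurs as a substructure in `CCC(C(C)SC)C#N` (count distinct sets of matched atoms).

1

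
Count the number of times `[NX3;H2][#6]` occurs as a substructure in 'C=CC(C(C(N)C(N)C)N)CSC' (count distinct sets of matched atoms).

[NX3;H2][#6] is the SMARTS for a primary amine: a trivalent nitrogen with two H attached to carbon.
The molecule carries 3 separate instances of a primary amino group (-NH2) meeting every constraint; each maps to a distinct set of atoms, giving 3 matches.

3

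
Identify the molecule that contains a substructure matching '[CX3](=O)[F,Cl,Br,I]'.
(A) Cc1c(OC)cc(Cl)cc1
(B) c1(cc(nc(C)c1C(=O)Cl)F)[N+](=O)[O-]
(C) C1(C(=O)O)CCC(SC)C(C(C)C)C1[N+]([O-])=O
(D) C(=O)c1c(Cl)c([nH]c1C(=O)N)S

B

[CX3](=O)[F,Cl,Br,I] describes a carbonyl carbon bonded to a halogen (an acyl halide).
(A) has a chloro substituent but the Cl is not on a carbonyl carbon.
(B) contains an acyl chloride (-C(=O)Cl), which satisfies every atom and bond constraint.
(C) has a carboxylic acid group (-C(=O)OH) but the carbonyl is bonded to -OH, not to a halogen.
(D) has a chloro substituent but the Cl is not on a carbonyl carbon.
So the answer is (B).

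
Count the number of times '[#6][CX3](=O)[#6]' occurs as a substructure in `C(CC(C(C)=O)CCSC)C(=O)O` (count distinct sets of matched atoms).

1

[#6][CX3](=O)[#6] is the SMARTS for a ketone: a carbonyl carbon (no H) flanked by two carbons.
Exactly one fragment in the molecule meets all constraints, giving 1 match.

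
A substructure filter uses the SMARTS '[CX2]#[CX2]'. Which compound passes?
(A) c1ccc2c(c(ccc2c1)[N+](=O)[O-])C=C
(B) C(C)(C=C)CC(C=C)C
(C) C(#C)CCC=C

[CX2]#[CX2] describes a carbon-carbon triple bond (an alkyne).
(A) has a vinyl group (-CH=CH2) but the C=C is a double bond; both carbons are CX3, not CX2.
(B) has a vinyl group (-CH=CH2) but the C=C is a double bond; both carbons are CX3, not CX2.
(C) contains an ethynyl group (-C#CH), which satisfies every atom and bond constraint.
So the answer is (C).

C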